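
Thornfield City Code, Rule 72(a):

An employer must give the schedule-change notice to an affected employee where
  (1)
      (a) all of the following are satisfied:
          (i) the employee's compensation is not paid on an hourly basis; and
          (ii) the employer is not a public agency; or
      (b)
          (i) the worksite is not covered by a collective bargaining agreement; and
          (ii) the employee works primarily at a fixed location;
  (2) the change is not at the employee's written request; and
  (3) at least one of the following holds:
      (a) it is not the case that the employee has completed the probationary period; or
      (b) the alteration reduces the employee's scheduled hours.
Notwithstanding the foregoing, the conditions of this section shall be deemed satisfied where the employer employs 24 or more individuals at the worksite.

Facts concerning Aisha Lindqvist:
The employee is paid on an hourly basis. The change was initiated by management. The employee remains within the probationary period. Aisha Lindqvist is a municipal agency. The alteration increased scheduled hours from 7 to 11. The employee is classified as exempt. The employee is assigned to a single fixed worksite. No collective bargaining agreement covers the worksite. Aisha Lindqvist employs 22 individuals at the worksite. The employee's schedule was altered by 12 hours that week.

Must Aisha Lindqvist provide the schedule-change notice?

(i) not (hourly-paid) — not satisfied.
(ii) not (public agency) — fails.
(a) = F AND F = false.
(i) no CBA — holds.
(ii) fixed location — met.
(b) = T AND T = true.
(1) = F OR T = true.
(2) not employee-requested — satisfied.
(a) not (past probation) — holds.
(b) hours reduced — not met.
(3) = T OR F = true.
So Overall is satisfied (T AND T AND T).
Exception (≥ 24 at site) — not satisfied.
Result: main true OR exception false → true.

Yes — required.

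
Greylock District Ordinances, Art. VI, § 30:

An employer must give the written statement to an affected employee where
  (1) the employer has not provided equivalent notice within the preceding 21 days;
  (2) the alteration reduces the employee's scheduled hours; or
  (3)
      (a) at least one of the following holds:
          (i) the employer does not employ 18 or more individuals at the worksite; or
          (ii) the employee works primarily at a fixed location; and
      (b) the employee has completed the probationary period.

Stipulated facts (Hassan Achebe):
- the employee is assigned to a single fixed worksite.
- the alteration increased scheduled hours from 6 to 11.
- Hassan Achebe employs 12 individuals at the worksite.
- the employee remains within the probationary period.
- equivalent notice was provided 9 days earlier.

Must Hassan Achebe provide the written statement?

(1) no recent notice — fails.
(2) hours reduced — fails.
(i) not (≥ 18 at site) — met.
(ii) fixed location — holds.
(a): T OR T → true.
(b) past probation — fails.
(3): T AND F → false.
Overall = F OR F OR F = false.

No — not required.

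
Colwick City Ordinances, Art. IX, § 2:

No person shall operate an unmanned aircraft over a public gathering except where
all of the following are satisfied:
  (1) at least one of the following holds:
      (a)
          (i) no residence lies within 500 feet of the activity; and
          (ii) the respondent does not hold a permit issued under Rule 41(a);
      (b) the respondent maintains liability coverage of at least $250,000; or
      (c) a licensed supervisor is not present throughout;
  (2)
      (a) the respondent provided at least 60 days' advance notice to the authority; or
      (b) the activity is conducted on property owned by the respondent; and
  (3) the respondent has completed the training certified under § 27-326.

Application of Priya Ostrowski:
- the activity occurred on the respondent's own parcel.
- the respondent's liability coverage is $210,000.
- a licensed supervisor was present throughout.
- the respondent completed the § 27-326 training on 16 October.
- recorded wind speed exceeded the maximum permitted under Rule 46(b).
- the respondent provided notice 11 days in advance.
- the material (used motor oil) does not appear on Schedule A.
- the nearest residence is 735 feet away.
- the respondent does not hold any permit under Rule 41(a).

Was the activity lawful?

Yes — lawful.

(i) no residence in 500 ft — holds.
(ii) not (holds permit) — satisfied.
(a) = T AND T = true.
(b) coverage ≥ $250,000 — not met.
(c) not (supervisor present) — not met.
(1): T OR F OR F → true.
(a) ≥60 days' notice — not met.
(b) own property — holds.
(2): F OR T → true.
(3) training certified — satisfied.
So Overall is satisfied (T AND T AND T).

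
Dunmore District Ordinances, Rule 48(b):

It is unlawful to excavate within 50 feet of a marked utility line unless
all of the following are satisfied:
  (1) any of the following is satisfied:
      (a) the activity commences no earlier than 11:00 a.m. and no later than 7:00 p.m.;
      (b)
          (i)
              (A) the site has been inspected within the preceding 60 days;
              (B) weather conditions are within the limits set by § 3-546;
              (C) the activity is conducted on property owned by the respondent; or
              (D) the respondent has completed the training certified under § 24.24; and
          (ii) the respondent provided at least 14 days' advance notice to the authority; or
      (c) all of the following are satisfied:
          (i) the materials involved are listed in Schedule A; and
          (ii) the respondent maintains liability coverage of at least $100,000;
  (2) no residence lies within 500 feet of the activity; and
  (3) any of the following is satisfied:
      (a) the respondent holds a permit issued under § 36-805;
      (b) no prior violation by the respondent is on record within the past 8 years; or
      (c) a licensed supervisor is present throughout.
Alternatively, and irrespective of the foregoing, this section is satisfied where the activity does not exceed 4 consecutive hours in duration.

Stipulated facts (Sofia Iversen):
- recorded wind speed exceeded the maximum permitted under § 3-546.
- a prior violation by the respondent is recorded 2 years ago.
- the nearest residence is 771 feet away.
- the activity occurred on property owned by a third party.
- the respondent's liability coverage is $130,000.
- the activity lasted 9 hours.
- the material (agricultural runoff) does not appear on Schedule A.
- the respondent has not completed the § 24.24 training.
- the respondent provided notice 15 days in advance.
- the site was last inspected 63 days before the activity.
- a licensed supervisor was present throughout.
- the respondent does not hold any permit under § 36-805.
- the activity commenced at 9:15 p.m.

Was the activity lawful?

(a) start within hours — fails.
(A) site inspected — not satisfied.
(B) weather ok — not satisfied.
(C) own property — fails.
(D) training certified — not satisfied.
So (i) is not satisfied (F OR F OR F OR F).
(ii) ≥14 days' notice — met.
(b): F AND T → false.
(i) Schedule A material — fails.
(ii) coverage ≥ $100,000 — holds.
(c) = F AND T = false.
(1) = F OR F OR F = false.
(2) no residence in 500 ft — satisfied.
(a) holds permit — not met.
(b) no prior violation — fails.
(c) supervisor present — met.
(3): F OR F OR T → true.
Overall = F AND T AND T = false.
Exception (≤ 4 hrs duration) — not satisfied.
Result: main false OR exception false → false.

No — unlawful.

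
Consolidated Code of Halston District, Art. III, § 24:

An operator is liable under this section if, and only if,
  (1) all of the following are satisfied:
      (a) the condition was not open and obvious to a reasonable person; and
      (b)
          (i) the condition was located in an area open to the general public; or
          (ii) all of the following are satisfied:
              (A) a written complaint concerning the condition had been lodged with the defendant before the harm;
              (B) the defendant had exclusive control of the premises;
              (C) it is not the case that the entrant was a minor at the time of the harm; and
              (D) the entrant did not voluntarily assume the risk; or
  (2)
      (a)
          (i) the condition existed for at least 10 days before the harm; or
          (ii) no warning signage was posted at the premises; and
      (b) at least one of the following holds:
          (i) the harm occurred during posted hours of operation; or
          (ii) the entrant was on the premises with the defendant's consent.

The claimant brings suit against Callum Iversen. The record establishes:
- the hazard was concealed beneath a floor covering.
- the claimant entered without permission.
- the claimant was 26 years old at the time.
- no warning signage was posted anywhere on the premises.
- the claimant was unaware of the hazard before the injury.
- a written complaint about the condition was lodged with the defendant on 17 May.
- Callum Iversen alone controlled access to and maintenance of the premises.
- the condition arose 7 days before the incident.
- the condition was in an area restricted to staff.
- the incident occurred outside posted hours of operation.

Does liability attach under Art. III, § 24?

Yes — liable.

(a) not open/obvious — satisfied.
(i) public area — fails.
(A) complaint lodged — met.
(B) exclusive control — holds.
(C) not (entrant a minor) — satisfied.
(D) no assumed risk — met.
(ii): T AND T AND T AND T → true.
(b) = F OR T = true.
(1) = T AND T = true.
(i) condition ≥10 days old — not met.
(ii) no signage posted — holds.
So (a) is satisfied (F OR T).
(i) during posted hours — not met.
(ii) consent to enter — not met.
(b): F OR F → false.
(2): T AND F → false.
So Overall is satisfied (T OR F).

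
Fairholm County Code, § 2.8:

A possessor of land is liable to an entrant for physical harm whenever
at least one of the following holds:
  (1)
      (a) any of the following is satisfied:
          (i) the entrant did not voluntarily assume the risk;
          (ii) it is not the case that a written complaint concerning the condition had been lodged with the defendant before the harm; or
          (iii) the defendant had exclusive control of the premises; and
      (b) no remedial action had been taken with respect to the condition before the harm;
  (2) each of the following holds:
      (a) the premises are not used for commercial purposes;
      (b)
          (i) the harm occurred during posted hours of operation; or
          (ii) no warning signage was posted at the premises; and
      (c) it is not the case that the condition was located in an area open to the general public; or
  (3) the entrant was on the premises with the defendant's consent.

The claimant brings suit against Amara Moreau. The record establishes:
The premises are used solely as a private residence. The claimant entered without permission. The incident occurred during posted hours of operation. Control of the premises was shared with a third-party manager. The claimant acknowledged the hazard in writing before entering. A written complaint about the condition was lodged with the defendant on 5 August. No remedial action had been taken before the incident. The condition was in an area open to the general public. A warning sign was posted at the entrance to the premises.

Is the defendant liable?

No — not liable.

(i) no assumed risk — fails.
(ii) not (complaint lodged) — not met.
(iii) exclusive control — fails.
So (a) is not satisfied (F OR F OR F).
(b) no remedial action — satisfied.
(1): F AND T → false.
(a) not (commercial use) — satisfied.
(i) during posted hours — satisfied.
(ii) no signage posted — not met.
(b): T OR F → true.
(c) not (public area) — not satisfied.
(2): T AND T AND F → false.
(3) consent to enter — not satisfied.
Overall = F OR F OR F = false.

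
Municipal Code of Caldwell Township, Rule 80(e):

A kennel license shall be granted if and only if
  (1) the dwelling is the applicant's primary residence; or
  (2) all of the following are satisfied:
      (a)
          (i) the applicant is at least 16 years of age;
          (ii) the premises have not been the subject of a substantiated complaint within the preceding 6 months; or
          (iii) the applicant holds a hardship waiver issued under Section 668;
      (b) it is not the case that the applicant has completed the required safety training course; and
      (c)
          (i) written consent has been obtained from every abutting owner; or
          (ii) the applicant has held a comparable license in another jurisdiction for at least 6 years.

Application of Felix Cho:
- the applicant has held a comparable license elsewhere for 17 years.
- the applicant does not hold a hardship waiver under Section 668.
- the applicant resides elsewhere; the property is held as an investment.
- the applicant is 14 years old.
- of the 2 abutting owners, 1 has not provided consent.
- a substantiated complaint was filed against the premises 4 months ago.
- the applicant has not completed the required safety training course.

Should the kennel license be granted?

No — denied.

(1) primary residence — not satisfied.
(i) age ≥ 16 — not met.
(ii) no complaint in 6 mo. — not met.
(iii) hardship waiver — not met.
(a) = F OR F OR F = false.
(b) not (safety training) — met.
(i) all abutters consent — fails.
(ii) prior license ≥ 6 yr — holds.
So (c) is satisfied (F OR T).
So (2) is not satisfied (F AND T AND T).
So Overall is not satisfied (F OR F).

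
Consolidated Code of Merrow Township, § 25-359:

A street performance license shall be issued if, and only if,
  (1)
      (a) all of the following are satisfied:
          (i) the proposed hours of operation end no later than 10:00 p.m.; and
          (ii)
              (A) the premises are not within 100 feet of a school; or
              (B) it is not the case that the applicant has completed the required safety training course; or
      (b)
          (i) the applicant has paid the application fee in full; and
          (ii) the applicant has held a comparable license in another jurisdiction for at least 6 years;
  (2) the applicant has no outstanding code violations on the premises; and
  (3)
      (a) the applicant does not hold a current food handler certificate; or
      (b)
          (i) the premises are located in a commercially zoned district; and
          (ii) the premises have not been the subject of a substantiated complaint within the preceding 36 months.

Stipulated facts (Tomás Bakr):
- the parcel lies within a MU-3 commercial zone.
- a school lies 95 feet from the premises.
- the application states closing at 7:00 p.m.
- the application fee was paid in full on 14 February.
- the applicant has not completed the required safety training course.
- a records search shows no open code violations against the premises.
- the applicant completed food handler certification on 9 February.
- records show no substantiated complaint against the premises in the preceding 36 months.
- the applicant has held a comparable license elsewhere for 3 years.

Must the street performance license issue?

(i) closes by 10 p.m. — holds.
(A) ≥100 ft from school — not satisfied.
(B) not (safety training) — met.
(ii) = F OR T = true.
So (a) is satisfied (T AND T).
(i) fee paid — met.
(ii) prior license ≥ 6 yr — fails.
(b) = T AND F = false.
So (1) is satisfied (T OR F).
(2) no code violations — satisfied.
(a) not (food handler cert.) — not met.
(i) commercially zoned — satisfied.
(ii) no complaint in 36 mo. — satisfied.
(b) = T AND T = true.
So (3) is satisfied (F OR T).
Overall: T AND T AND T → true.

Yes — granted.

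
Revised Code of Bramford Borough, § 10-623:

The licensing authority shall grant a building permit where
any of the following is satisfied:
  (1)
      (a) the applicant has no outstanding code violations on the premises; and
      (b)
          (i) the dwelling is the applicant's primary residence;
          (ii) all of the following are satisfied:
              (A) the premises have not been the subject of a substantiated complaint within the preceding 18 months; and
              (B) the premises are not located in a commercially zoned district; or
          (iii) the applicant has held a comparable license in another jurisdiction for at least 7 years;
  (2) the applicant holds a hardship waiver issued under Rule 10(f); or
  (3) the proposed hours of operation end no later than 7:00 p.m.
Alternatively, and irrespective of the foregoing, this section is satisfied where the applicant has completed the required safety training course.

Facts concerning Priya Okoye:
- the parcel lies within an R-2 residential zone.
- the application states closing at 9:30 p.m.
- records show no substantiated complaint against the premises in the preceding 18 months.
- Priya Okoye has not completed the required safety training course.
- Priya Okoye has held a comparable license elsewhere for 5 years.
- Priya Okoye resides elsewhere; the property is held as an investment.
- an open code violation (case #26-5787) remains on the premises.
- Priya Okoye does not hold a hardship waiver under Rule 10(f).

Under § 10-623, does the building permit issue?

No — denied.

(a) no code violations — not satisfied.
(i) primary residence — fails.
(A) no complaint in 18 mo. — met.
(B) not (commercially zoned) — met.
(ii) = T AND T = true.
(iii) prior license ≥ 7 yr — not met.
So (b) is satisfied (F OR T OR F).
(1): F AND T → false.
(2) hardship waiver — fails.
(3) closes by 7 p.m. — fails.
Overall: F OR F OR F → false.
Exception (safety training) — not satisfied.
Result: main false OR exception false → false.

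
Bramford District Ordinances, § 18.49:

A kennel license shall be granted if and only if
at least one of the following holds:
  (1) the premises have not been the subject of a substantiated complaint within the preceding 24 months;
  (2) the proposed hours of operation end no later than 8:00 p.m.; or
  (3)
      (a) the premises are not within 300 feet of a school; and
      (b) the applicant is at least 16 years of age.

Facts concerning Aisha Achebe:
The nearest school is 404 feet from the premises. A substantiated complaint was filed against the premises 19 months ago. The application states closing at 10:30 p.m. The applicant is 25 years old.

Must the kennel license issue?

Yes — granted.

(1) no complaint in 24 mo. — not satisfied.
(2) closes by 8 p.m. — not met.
(a) ≥300 ft from school — holds.
(b) age ≥ 16 — met.
So (3) is satisfied (T AND T).
Overall: F OR F OR T → true.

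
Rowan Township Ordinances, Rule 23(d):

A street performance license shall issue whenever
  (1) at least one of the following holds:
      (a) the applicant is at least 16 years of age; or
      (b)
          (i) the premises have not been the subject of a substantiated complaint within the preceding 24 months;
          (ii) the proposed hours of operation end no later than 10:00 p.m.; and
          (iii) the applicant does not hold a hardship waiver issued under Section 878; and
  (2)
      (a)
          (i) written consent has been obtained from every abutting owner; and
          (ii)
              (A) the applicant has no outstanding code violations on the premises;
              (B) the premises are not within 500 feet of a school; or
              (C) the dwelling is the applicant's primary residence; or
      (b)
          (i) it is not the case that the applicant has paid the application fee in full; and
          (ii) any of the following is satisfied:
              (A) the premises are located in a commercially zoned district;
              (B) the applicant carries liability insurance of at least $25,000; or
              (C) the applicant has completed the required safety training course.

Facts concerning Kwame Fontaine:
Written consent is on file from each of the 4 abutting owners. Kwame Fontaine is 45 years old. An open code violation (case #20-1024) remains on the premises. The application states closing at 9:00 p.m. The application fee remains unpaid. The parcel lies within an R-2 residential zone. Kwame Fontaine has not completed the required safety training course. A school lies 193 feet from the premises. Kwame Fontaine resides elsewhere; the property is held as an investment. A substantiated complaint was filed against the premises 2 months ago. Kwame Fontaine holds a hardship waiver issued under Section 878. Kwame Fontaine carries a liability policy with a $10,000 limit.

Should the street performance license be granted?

No — denied.

(a) age ≥ 16 — satisfied.
(i) no complaint in 24 mo. — not satisfied.
(ii) closes by 10 p.m. — holds.
(iii) not (hardship waiver) — fails.
So (b) is not satisfied (F AND T AND F).
(1): T OR F → true.
(i) all abutters consent — met.
(A) no code violations — not satisfied.
(B) ≥500 ft from school — not satisfied.
(C) primary residence — fails.
(ii): F OR F OR F → false.
So (a) is not satisfied (T AND F).
(i) not (fee paid) — satisfied.
(A) commercially zoned — not satisfied.
(B) insurance ≥ $25,000 — not satisfied.
(C) safety training — fails.
So (ii) is not satisfied (F OR F OR F).
So (b) is not satisfied (T AND F).
So (2) is not satisfied (F OR F).
Overall = T AND F = false.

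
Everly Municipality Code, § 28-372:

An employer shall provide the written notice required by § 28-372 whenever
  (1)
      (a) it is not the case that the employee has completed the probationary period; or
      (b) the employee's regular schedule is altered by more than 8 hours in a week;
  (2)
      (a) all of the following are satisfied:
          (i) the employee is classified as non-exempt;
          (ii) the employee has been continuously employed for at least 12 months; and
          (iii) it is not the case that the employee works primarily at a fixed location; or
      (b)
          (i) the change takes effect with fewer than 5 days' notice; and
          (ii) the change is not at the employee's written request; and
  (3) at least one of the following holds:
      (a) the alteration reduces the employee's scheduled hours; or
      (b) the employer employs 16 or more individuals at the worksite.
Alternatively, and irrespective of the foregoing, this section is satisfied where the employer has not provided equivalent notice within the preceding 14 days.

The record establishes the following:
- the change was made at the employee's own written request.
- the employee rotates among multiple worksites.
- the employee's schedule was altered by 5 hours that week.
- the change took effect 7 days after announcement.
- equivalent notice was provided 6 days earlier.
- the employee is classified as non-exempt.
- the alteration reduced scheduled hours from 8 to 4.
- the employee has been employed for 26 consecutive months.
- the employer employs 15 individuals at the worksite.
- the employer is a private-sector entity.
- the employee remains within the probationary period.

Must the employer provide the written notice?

Yes — required.

(a) not (past probation) — met.
(b) schedule shift > 8h — not satisfied.
So (1) is satisfied (T OR F).
(i) non-exempt — satisfied.
(ii) tenure ≥ 12 mo. — met.
(iii) not (fixed location) — met.
So (a) is satisfied (T AND T AND T).
(i) < 5 days' notice — fails.
(ii) not employee-requested — fails.
So (b) is not satisfied (F AND F).
(2) = T OR F = true.
(a) hours reduced — met.
(b) ≥ 16 at site — not satisfied.
(3) = T OR F = true.
Overall: T AND T AND T → true.
Exception (no recent notice) — not satisfied.
Result: main true OR exception false → true.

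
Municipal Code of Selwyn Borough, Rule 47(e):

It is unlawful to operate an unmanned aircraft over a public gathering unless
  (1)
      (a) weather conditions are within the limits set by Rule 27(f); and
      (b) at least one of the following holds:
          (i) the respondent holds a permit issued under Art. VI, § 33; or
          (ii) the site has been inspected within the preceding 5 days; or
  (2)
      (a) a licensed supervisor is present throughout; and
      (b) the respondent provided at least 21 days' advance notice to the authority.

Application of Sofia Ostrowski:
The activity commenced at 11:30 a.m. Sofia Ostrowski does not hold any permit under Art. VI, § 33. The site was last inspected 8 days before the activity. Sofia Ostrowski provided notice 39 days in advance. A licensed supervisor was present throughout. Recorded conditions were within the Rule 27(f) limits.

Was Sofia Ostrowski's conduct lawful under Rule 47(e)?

Yes — lawful.

(a) weather ok — satisfied.
(i) holds permit — not satisfied.
(ii) site inspected — not met.
(b): F OR F → false.
So (1) is not satisfied (T AND F).
(a) supervisor present — holds.
(b) ≥21 days' notice — met.
(2) = T AND T = true.
Overall: F OR T → true.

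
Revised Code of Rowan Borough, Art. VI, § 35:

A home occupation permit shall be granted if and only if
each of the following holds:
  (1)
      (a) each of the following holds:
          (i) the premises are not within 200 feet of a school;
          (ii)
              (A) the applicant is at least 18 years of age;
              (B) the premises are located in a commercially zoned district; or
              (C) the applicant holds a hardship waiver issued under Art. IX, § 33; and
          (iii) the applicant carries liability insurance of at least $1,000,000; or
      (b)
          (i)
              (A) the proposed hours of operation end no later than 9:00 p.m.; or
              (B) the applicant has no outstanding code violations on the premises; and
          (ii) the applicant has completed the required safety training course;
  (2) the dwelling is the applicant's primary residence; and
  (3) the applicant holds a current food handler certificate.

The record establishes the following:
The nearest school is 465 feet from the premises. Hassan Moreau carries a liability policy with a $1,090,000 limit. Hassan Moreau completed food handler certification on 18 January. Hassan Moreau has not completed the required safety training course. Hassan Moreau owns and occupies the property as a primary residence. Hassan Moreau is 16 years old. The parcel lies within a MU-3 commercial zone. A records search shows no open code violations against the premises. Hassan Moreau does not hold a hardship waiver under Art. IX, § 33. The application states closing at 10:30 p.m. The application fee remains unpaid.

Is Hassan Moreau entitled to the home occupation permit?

(i) ≥200 ft from school — met.
(A) age ≥ 18 — fails.
(B) commercially zoned — satisfied.
(C) hardship waiver — not satisfied.
So (ii) is satisfied (F OR T OR F).
(iii) insurance ≥ $1,000,000 — holds.
So (a) is satisfied (T AND T AND T).
(A) closes by 9 p.m. — not met.
(B) no code violations — satisfied.
(i) = F OR T = true.
(ii) safety training — fails.
So (b) is not satisfied (T AND F).
So (1) is satisfied (T OR F).
(2) primary residence — satisfied.
(3) food handler cert. — satisfied.
So Overall is satisfied (T AND T AND T).

Yes — granted.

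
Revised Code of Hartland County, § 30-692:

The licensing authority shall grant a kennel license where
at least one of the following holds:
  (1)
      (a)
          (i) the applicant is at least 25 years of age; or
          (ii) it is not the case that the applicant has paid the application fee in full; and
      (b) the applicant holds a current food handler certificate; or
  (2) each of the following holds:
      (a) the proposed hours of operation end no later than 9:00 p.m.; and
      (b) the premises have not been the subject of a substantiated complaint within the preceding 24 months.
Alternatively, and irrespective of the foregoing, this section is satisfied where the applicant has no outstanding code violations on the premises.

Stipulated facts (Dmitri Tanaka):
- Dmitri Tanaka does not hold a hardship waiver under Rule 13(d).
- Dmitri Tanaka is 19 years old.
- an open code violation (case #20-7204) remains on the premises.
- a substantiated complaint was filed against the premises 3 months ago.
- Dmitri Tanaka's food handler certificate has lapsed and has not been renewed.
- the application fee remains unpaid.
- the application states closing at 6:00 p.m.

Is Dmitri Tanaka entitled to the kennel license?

No — denied.

(i) age ≥ 25 — fails.
(ii) not (fee paid) — met.
(a): F OR T → true.
(b) food handler cert. — fails.
(1) = T AND F = false.
(a) closes by 9 p.m. — met.
(b) no complaint in 24 mo. — not met.
(2) = T AND F = false.
Overall = F OR F = false.
Exception (no code violations) — not satisfied.
Result: main false OR exception false → false.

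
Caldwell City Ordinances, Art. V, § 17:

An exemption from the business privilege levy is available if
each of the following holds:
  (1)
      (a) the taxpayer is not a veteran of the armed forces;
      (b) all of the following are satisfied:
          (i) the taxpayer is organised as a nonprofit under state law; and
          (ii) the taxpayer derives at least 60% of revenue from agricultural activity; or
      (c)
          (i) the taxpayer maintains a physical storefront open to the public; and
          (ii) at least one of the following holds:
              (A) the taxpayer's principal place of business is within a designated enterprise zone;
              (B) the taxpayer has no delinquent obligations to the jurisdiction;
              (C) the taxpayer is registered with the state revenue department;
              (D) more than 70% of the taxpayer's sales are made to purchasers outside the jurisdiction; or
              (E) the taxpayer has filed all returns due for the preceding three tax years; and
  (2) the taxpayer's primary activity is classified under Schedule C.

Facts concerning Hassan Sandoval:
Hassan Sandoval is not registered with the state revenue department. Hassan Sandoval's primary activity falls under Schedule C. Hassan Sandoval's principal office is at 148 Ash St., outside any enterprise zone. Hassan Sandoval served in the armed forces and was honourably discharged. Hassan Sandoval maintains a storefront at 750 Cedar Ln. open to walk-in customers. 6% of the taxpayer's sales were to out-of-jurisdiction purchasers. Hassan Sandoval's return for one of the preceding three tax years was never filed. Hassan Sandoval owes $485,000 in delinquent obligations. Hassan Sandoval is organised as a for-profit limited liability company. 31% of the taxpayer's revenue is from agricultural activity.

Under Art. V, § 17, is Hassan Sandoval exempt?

No — not exempt.

(a) not (veteran) — not met.
(i) nonprofit — not met.
(ii) ≥60% agricultural — not met.
So (b) is not satisfied (F AND F).
(i) has storefront — holds.
(A) in enterprise zone — not met.
(B) no delinquency — not met.
(C) state-registered — not met.
(D) >70% out-of-jur. sales — not satisfied.
(E) returns current — not met.
(ii): F OR F OR F OR F OR F → false.
So (c) is not satisfied (T AND F).
So (1) is not satisfied (F OR F OR F).
(2) Schedule C activity — holds.
Overall = F AND T = false.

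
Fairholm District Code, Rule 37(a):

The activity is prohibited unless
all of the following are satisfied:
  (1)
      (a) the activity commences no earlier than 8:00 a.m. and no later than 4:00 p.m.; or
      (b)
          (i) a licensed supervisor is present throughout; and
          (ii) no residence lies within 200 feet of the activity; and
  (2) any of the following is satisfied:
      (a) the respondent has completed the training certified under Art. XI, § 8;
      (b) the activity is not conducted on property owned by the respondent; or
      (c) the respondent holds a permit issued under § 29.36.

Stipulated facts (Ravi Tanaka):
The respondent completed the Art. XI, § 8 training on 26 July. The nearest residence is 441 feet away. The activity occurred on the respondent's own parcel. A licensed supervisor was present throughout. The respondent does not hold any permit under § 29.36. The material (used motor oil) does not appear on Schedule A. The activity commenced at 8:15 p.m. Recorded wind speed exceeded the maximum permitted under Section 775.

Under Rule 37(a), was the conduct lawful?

Yes — lawful.

(a) start within hours — not satisfied.
(i) supervisor present — met.
(ii) no residence in 200 ft — satisfied.
(b): T AND T → true.
So (1) is satisfied (F OR T).
(a) training certified — holds.
(b) not (own property) — fails.
(c) holds permit — fails.
(2): T OR F OR F → true.
So Overall is satisfied (T AND T).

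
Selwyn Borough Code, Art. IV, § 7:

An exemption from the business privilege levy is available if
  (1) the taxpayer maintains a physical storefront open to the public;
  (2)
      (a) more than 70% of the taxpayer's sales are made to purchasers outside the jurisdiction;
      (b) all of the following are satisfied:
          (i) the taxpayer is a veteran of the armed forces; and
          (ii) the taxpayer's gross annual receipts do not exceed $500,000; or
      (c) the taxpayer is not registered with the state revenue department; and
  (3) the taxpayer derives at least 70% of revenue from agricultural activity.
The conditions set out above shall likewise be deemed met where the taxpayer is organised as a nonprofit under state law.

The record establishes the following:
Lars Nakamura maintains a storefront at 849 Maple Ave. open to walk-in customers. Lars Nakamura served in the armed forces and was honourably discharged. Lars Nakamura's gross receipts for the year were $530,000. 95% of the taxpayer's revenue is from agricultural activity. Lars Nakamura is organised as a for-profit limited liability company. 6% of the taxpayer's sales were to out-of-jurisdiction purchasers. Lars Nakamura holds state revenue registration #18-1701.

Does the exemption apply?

No — not exempt.

(1) has storefront — holds.
(a) >70% out-of-jur. sales — fails.
(i) veteran — met.
(ii) receipts ≤ $500,000 — not satisfied.
(b): T AND F → false.
(c) not (state-registered) — not satisfied.
(2): F OR F OR F → false.
(3) ≥70% agricultural — met.
Overall: T AND F AND T → false.
Exception (nonprofit) — not satisfied.
Result: main false OR exception false → false.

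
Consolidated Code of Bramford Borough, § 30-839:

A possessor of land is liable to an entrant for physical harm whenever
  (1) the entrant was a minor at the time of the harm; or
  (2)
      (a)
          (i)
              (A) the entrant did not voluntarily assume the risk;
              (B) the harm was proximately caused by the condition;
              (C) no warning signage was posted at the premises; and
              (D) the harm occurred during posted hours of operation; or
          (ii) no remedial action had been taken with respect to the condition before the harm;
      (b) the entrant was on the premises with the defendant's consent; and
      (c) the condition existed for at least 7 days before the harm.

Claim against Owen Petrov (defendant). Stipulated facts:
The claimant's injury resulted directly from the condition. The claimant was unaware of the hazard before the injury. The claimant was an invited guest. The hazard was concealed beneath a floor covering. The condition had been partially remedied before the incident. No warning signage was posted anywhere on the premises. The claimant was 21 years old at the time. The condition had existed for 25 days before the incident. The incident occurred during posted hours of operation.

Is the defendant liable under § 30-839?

(1) entrant a minor — not met.
(A) no assumed risk — holds.
(B) proximate cause — satisfied.
(C) no signage posted — holds.
(D) during posted hours — met.
(i): T AND T AND T AND T → true.
(ii) no remedial action — fails.
(a) = T OR F = true.
(b) consent to enter — holds.
(c) condition ≥7 days old — satisfied.
(2) = T AND T AND T = true.
So Overall is satisfied (F OR T).

Yes — liable.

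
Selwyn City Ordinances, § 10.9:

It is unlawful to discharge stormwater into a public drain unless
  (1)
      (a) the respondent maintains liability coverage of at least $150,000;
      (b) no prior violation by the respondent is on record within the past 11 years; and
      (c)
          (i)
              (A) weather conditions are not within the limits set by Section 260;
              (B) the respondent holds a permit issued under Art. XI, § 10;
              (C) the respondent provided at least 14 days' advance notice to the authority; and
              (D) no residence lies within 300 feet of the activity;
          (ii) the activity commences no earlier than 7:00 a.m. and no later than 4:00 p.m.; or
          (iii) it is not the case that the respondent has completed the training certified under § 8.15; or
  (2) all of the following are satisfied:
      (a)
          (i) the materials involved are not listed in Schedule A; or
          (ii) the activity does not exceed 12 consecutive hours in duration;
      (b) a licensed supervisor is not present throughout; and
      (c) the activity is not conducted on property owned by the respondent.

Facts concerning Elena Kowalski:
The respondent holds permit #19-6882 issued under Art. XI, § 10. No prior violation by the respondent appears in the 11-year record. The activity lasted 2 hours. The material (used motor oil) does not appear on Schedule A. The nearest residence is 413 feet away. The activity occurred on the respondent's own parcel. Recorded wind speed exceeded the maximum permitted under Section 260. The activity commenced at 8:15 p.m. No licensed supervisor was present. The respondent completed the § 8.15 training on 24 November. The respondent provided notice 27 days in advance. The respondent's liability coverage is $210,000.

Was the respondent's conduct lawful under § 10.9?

Yes — lawful.

(a) coverage ≥ $150,000 — satisfied.
(b) no prior violation — holds.
(A) not (weather ok) — met.
(B) holds permit — met.
(C) ≥14 days' notice — satisfied.
(D) no residence in 300 ft — met.
(i) = T AND T AND T AND T = true.
(ii) start within hours — not satisfied.
(iii) not (training certified) — not satisfied.
(c): T OR F OR F → true.
(1) = T AND T AND T = true.
(i) not (Schedule A material) — holds.
(ii) ≤ 12 hrs duration — satisfied.
So (a) is satisfied (T OR T).
(b) not (supervisor present) — holds.
(c) not (own property) — not satisfied.
(2) = T AND T AND F = false.
Overall: T OR F → true.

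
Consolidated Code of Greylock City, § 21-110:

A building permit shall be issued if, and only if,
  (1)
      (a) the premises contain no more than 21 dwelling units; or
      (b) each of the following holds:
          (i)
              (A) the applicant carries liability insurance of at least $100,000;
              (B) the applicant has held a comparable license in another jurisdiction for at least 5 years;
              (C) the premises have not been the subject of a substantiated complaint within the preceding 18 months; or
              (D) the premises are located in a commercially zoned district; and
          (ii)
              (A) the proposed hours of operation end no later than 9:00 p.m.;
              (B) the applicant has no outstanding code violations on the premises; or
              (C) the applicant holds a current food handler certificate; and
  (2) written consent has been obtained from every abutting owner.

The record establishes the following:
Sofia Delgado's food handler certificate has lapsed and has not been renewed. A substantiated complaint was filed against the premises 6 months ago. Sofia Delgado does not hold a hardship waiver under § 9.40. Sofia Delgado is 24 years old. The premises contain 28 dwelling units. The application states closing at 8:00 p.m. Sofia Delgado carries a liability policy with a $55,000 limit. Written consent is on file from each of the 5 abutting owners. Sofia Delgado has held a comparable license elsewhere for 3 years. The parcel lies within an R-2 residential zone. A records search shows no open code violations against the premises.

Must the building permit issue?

No — denied.

(a) ≤ 21 units — not satisfied.
(A) insurance ≥ $100,000 — fails.
(B) prior license ≥ 5 yr — fails.
(C) no complaint in 18 mo. — not satisfied.
(D) commercially zoned — not met.
(i): F OR F OR F OR F → false.
(A) closes by 9 p.m. — satisfied.
(B) no code violations — satisfied.
(C) food handler cert. — not satisfied.
So (ii) is satisfied (T OR T OR F).
(b): F AND T → false.
(1) = F OR F = false.
(2) all abutters consent — holds.
Overall = F AND T = false.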